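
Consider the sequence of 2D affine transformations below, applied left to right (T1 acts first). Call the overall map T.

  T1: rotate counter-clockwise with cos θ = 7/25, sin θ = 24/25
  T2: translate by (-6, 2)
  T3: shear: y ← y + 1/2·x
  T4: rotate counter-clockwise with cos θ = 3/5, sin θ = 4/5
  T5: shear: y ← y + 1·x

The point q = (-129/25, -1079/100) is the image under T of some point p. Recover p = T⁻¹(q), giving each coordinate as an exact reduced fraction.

T1 = [7/25 -24/25 0; 24/25 7/25 0; 0 0 1]
T2·T1 = [7/25 -24/25 -6; 24/25 7/25 2; 0 0 1]
T3·…·T1 = [7/25 -24/25 -6; 11/10 -1/5 -1; 0 0 1]
T4·…·T1 = [-89/125 -52/125 -14/5; 221/250 -111/125 -27/5; 0 0 1]
T5·…·T1 = [-89/125 -52/125 -14/5; 43/250 -163/125 -41/5; 0 0 1]
det M = 1; M⁻¹ = [-163/125 52/125 -6/25; -43/250 -89/125 -158/25; 0 0 1]
M⁻¹ · (-129/25, -1079/100)ᵀ = (2, 9/4)ᵀ

p = (2, 9/4)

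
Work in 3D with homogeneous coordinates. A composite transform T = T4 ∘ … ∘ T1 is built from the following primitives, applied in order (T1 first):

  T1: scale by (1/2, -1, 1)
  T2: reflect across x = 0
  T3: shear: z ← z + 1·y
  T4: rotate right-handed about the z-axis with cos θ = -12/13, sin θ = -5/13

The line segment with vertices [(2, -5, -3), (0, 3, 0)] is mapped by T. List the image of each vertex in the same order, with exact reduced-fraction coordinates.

T1 scale by (1/2, -1, 1): (2, -5, -3) → (1, 5, -3); (0, 3, 0) → (0, -3, 0)
T2 reflect across x = 0: (1, 5, -3) → (-1, 5, -3); (0, -3, 0) → (0, -3, 0)
T3 shear: z ← z + 1·y: (-1, 5, -3) → (-1, 5, 2); (0, -3, 0) → (0, -3, -3)
T4 rotate right-handed about the z-axis with cos θ = -12/13, sin θ = -5/13: (-1, 5, 2) → (37/13, -55/13, 2); (0, -3, -3) → (-15/13, 36/13, -3)

image vertices: (37/13, -55/13, 2), (-15/13, 36/13, -3)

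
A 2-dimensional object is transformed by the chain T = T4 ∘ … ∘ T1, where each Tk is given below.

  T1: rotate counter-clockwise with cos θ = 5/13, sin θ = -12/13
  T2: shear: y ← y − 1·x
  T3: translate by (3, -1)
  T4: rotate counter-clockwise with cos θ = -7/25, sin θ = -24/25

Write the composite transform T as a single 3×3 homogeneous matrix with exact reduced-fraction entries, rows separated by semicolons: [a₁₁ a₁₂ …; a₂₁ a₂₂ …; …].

T1 = [5/13 12/13 0; -12/13 5/13 0; 0 0 1]
T2·T1 = [5/13 12/13 0; -17/13 -7/13 0; 0 0 1]
T3·…·T1 = [5/13 12/13 3; -17/13 -7/13 -1; 0 0 1]
T4·…·T1 = [-443/325 -252/325 -9/5; -1/325 -239/325 -13/5; 0 0 1]

T = [-443/325 -252/325 -9/5; -1/325 -239/325 -13/5; 0 0 1]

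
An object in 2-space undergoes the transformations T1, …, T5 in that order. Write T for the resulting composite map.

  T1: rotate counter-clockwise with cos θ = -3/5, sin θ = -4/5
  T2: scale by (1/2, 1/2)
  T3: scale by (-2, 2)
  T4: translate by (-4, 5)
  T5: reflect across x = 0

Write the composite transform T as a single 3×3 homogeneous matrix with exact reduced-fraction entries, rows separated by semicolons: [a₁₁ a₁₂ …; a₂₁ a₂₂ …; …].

T = [-3/5 4/5 4; -4/5 -3/5 5; 0 0 1]

T1 = [-3/5 4/5 0; -4/5 -3/5 0; 0 0 1]
T2·T1 = [-3/10 2/5 0; -2/5 -3/10 0; 0 0 1]
T3·…·T1 = [3/5 -4/5 0; -4/5 -3/5 0; 0 0 1]
T4·…·T1 = [3/5 -4/5 -4; -4/5 -3/5 5; 0 0 1]
T5·…·T1 = [-3/5 4/5 4; -4/5 -3/5 5; 0 0 1]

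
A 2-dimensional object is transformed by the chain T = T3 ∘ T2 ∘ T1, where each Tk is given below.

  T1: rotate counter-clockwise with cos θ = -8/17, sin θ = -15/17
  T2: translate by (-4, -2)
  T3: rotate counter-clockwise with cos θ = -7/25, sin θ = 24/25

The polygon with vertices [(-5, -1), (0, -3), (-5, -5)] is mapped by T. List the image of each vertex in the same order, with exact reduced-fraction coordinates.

T1 rotate counter-clockwise with cos θ = -8/17, sin θ = -15/17: (-5, -1) → (25/17, 83/17); (0, -3) → (-45/17, 24/17); (-5, -5) → (-35/17, 115/17)
T2 translate by (-4, -2): (25/17, 83/17) → (-43/17, 49/17); (-45/17, 24/17) → (-113/17, -10/17); (-35/17, 115/17) → (-103/17, 81/17)
T3 rotate counter-clockwise with cos θ = -7/25, sin θ = 24/25: (-43/17, 49/17) → (-35/17, -55/17); (-113/17, -10/17) → (1031/425, -2642/425); (-103/17, 81/17) → (-1223/425, -3039/425)

image vertices: (-35/17, -55/17), (1031/425, -2642/425), (-1223/425, -3039/425)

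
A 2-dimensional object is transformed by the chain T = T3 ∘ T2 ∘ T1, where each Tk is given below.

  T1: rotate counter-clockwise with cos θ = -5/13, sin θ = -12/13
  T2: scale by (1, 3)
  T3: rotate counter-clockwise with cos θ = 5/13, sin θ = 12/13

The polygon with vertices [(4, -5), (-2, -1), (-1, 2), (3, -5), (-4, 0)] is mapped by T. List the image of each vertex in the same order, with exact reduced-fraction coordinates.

image vertices: (428/169, -1305/169), (-1054/169, 411/169), (73/169, 378/169), (21/169, -1065/169), (-1628/169, 960/169)

T1 rotate counter-clockwise with cos θ = -5/13, sin θ = -12/13: (4, -5) → (-80/13, -23/13); (-2, -1) → (-2/13, 29/13); (-1, 2) → (29/13, 2/13); (3, -5) → (-75/13, -11/13); (-4, 0) → (20/13, 48/13)
T2 scale by (1, 3): (-80/13, -23/13) → (-80/13, -69/13); (-2/13, 29/13) → (-2/13, 87/13); (29/13, 2/13) → (29/13, 6/13); (-75/13, -11/13) → (-75/13, -33/13); (20/13, 48/13) → (20/13, 144/13)
T3 rotate counter-clockwise with cos θ = 5/13, sin θ = 12/13: (-80/13, -69/13) → (428/169, -1305/169); (-2/13, 87/13) → (-1054/169, 411/169); (29/13, 6/13) → (73/169, 378/169); (-75/13, -33/13) → (21/169, -1065/169); (20/13, 144/13) → (-1628/169, 960/169)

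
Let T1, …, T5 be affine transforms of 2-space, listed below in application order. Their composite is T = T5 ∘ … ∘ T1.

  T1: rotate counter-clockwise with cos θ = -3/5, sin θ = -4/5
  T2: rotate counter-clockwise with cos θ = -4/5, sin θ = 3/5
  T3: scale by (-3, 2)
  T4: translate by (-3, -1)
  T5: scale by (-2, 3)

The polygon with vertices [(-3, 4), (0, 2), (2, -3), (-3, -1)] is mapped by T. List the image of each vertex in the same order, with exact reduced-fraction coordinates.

image vertices: (-18, 15), (66/25, 213/25), (564/25, -423/25), (-48/5, -69/5)

T1 rotate counter-clockwise with cos θ = -3/5, sin θ = -4/5: (-3, 4) → (5, 0); (0, 2) → (8/5, -6/5); (2, -3) → (-18/5, 1/5); (-3, -1) → (1, 3)
T2 rotate counter-clockwise with cos θ = -4/5, sin θ = 3/5: (5, 0) → (-4, 3); (8/5, -6/5) → (-14/25, 48/25); (-18/5, 1/5) → (69/25, -58/25); (1, 3) → (-13/5, -9/5)
T3 scale by (-3, 2): (-4, 3) → (12, 6); (-14/25, 48/25) → (42/25, 96/25); (69/25, -58/25) → (-207/25, -116/25); (-13/5, -9/5) → (39/5, -18/5)
T4 translate by (-3, -1): (12, 6) → (9, 5); (42/25, 96/25) → (-33/25, 71/25); (-207/25, -116/25) → (-282/25, -141/25); (39/5, -18/5) → (24/5, -23/5)
T5 scale by (-2, 3): (9, 5) → (-18, 15); (-33/25, 71/25) → (66/25, 213/25); (-282/25, -141/25) → (564/25, -423/25); (24/5, -23/5) → (-48/5, -69/5)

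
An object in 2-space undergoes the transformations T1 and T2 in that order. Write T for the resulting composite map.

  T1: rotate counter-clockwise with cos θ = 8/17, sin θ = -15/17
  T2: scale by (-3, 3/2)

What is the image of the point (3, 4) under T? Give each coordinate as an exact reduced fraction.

T(p) = (-252/17, -39/34)

T1 rotate counter-clockwise with cos θ = 8/17, sin θ = -15/17: (3, 4) → (84/17, -13/17)
T2 scale by (-3, 3/2): (84/17, -13/17) → (-252/17, -39/34)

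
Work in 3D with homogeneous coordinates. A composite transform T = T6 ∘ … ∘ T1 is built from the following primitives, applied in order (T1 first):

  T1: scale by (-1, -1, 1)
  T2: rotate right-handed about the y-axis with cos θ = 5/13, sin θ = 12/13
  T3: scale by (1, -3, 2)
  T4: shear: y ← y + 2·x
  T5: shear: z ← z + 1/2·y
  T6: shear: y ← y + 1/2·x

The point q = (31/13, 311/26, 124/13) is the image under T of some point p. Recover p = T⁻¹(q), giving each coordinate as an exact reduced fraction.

T1 = [-1 0 0 0; 0 -1 0 0; 0 0 1 0; 0 0 0 1]
T2·T1 = [-5/13 0 12/13 0; 0 -1 0 0; 12/13 0 5/13 0; 0 0 0 1]
T3·…·T1 = [-5/13 0 12/13 0; 0 3 0 0; 24/13 0 10/13 0; 0 0 0 1]
T4·…·T1 = [-5/13 0 12/13 0; -10/13 3 24/13 0; 24/13 0 10/13 0; 0 0 0 1]
T5·…·T1 = [-5/13 0 12/13 0; -10/13 3 24/13 0; 19/13 3/2 22/13 0; 0 0 0 1]
T6·…·T1 = [-5/13 0 12/13 0; -25/26 3 30/13 0; 19/13 3/2 22/13 0; 0 0 0 1]
det M = -6; M⁻¹ = [-7/26 -3/13 6/13 0; -5/6 1/3 0 0; 101/104 -5/52 5/26 0; 0 0 0 1]
M⁻¹ · (31/13, 311/26, 124/13)ᵀ = (1, 2, 3)ᵀ

p = (1, 2, 3)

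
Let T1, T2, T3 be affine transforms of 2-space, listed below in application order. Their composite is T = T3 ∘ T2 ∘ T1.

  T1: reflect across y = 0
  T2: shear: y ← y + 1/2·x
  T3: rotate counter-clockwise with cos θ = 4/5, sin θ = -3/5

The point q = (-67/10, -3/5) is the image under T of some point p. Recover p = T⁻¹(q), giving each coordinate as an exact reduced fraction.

p = (-5, 2)

T1 = [1 0 0; 0 -1 0; 0 0 1]
T2·T1 = [1 0 0; 1/2 -1 0; 0 0 1]
T3·…·T1 = [11/10 -3/5 0; -1/5 -4/5 0; 0 0 1]
det M = -1; M⁻¹ = [4/5 -3/5 0; -1/5 -11/10 0; 0 0 1]
M⁻¹ · (-67/10, -3/5)ᵀ = (-5, 2)ᵀ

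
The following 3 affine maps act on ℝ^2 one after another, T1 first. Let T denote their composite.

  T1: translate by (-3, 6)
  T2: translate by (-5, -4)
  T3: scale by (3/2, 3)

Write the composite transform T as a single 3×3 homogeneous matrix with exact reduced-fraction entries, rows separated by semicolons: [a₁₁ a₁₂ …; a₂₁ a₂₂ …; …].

T = [3/2 0 -12; 0 3 6; 0 0 1]

T1 = [1 0 -3; 0 1 6; 0 0 1]
T2·T1 = [1 0 -8; 0 1 2; 0 0 1]
T3·…·T1 = [3/2 0 -12; 0 3 6; 0 0 1]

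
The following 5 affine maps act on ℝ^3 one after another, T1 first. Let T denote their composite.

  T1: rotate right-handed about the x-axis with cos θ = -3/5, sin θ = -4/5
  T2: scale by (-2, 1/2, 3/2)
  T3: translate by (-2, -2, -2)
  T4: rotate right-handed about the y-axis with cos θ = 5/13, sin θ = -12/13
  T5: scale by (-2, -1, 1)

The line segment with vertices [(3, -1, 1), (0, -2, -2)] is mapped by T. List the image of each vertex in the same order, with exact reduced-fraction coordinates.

T1 rotate right-handed about the x-axis with cos θ = -3/5, sin θ = -4/5: (3, -1, 1) → (3, 7/5, 1/5); (0, -2, -2) → (0, -2/5, 14/5)
T2 scale by (-2, 1/2, 3/2): (3, 7/5, 1/5) → (-6, 7/10, 3/10); (0, -2/5, 14/5) → (0, -1/5, 21/5)
T3 translate by (-2, -2, -2): (-6, 7/10, 3/10) → (-8, -13/10, -17/10); (0, -1/5, 21/5) → (-2, -11/5, 11/5)
T4 rotate right-handed about the y-axis with cos θ = 5/13, sin θ = -12/13: (-8, -13/10, -17/10) → (-98/65, -13/10, -209/26); (-2, -11/5, 11/5) → (-14/5, -11/5, -1)
T5 scale by (-2, -1, 1): (-98/65, -13/10, -209/26) → (196/65, 13/10, -209/26); (-14/5, -11/5, -1) → (28/5, 11/5, -1)

image vertices: (196/65, 13/10, -209/26), (28/5, 11/5, -1)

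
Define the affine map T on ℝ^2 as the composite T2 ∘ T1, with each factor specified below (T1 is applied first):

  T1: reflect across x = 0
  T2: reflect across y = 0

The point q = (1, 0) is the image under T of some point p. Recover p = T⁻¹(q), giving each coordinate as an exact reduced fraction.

p = (-1, 0)

T1 = [-1 0 0; 0 1 0; 0 0 1]
T2·T1 = [-1 0 0; 0 -1 0; 0 0 1]
det M = 1; M⁻¹ = [-1 0 0; 0 -1 0; 0 0 1]
M⁻¹ · (1, 0)ᵀ = (-1, 0)ᵀ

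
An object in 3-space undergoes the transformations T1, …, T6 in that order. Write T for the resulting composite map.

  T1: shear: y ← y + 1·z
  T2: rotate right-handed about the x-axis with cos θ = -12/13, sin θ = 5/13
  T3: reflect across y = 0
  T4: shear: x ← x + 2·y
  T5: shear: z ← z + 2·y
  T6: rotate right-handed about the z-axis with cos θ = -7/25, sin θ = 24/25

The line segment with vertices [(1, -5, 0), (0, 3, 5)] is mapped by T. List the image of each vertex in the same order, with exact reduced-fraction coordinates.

image vertices: (2189/325, -2148/325, -145/13), (-4598/325, 4961/325, 222/13)

T1 shear: y ← y + 1·z: (1, -5, 0) → (1, -5, 0); (0, 3, 5) → (0, 8, 5)
T2 rotate right-handed about the x-axis with cos θ = -12/13, sin θ = 5/13: (1, -5, 0) → (1, 60/13, -25/13); (0, 8, 5) → (0, -121/13, -20/13)
T3 reflect across y = 0: (1, 60/13, -25/13) → (1, -60/13, -25/13); (0, -121/13, -20/13) → (0, 121/13, -20/13)
T4 shear: x ← x + 2·y: (1, -60/13, -25/13) → (-107/13, -60/13, -25/13); (0, 121/13, -20/13) → (242/13, 121/13, -20/13)
T5 shear: z ← z + 2·y: (-107/13, -60/13, -25/13) → (-107/13, -60/13, -145/13); (242/13, 121/13, -20/13) → (242/13, 121/13, 222/13)
T6 rotate right-handed about the z-axis with cos θ = -7/25, sin θ = 24/25: (-107/13, -60/13, -145/13) → (2189/325, -2148/325, -145/13); (242/13, 121/13, 222/13) → (-4598/325, 4961/325, 222/13)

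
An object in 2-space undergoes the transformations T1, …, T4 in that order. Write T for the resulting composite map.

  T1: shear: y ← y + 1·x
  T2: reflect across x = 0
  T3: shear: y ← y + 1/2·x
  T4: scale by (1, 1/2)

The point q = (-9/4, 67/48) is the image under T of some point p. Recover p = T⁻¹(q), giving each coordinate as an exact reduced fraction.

T1 = [1 0 0; 1 1 0; 0 0 1]
T2·T1 = [-1 0 0; 1 1 0; 0 0 1]
T3·…·T1 = [-1 0 0; 1/2 1 0; 0 0 1]
T4·…·T1 = [-1 0 0; 1/4 1/2 0; 0 0 1]
det M = -1/2; M⁻¹ = [-1 0 0; 1/2 2 0; 0 0 1]
M⁻¹ · (-9/4, 67/48)ᵀ = (9/4, 5/3)ᵀ

p = (9/4, 5/3)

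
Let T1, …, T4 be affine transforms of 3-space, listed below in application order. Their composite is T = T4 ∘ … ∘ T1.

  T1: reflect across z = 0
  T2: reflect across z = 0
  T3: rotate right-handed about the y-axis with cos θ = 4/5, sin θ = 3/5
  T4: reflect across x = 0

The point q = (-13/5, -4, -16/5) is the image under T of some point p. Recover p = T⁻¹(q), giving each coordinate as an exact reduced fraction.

T1 = [1 0 0 0; 0 1 0 0; 0 0 -1 0; 0 0 0 1]
T2·T1 = [1 0 0 0; 0 1 0 0; 0 0 1 0; 0 0 0 1]
T3·…·T1 = [4/5 0 3/5 0; 0 1 0 0; -3/5 0 4/5 0; 0 0 0 1]
T4·…·T1 = [-4/5 0 -3/5 0; 0 1 0 0; -3/5 0 4/5 0; 0 0 0 1]
det M = -1; M⁻¹ = [-4/5 0 -3/5 0; 0 1 0 0; -3/5 0 4/5 0; 0 0 0 1]
M⁻¹ · (-13/5, -4, -16/5)ᵀ = (4, -4, -1)ᵀ

p = (4, -4, -1)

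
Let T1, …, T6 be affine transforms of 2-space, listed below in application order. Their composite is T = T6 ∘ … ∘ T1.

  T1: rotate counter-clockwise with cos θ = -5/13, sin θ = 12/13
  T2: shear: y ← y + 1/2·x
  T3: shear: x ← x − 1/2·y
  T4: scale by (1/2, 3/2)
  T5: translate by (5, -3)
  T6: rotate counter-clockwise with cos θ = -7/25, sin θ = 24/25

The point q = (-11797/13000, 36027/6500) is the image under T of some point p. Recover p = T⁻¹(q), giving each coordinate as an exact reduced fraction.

p = (-1/5, -2)

T1 = [-5/13 -12/13 0; 12/13 -5/13 0; 0 0 1]
T2·T1 = [-5/13 -12/13 0; 19/26 -11/13 0; 0 0 1]
T3·…·T1 = [-3/4 -1/2 0; 19/26 -11/13 0; 0 0 1]
T4·…·T1 = [-3/8 -1/4 0; 57/52 -33/26 0; 0 0 1]
T5·…·T1 = [-3/8 -1/4 5; 57/52 -33/26 -3; 0 0 1]
T6·…·T1 = [-2463/2600 67/52 37/25; -867/1300 3/26 141/25; 0 0 1]
det M = 3/4; M⁻¹ = [2/13 -67/39 123/13; 289/325 -821/650 151/26; 0 0 1]
M⁻¹ · (-11797/13000, 36027/6500)ᵀ = (-1/5, -2)ᵀ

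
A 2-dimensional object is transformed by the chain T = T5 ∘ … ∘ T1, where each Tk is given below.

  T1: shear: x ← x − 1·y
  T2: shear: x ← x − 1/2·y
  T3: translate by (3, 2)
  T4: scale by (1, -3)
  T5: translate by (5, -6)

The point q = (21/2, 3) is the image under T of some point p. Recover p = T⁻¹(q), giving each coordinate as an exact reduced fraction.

T1 = [1 -1 0; 0 1 0; 0 0 1]
T2·T1 = [1 -3/2 0; 0 1 0; 0 0 1]
T3·…·T1 = [1 -3/2 3; 0 1 2; 0 0 1]
T4·…·T1 = [1 -3/2 3; 0 -3 -6; 0 0 1]
T5·…·T1 = [1 -3/2 8; 0 -3 -12; 0 0 1]
det M = -3; M⁻¹ = [1 -1/2 -14; 0 -1/3 -4; 0 0 1]
M⁻¹ · (21/2, 3)ᵀ = (-5, -5)ᵀ

p = (-5, -5)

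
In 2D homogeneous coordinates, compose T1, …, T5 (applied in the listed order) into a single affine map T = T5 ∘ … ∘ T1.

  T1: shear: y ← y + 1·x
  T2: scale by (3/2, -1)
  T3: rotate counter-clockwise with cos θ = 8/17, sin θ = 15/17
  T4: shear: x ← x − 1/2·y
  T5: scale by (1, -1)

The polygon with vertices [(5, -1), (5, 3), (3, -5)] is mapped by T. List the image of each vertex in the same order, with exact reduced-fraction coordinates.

T1 shear: y ← y + 1·x: (5, -1) → (5, 4); (5, 3) → (5, 8); (3, -5) → (3, -2)
T2 scale by (3/2, -1): (5, 4) → (15/2, -4); (5, 8) → (15/2, -8); (3, -2) → (9/2, 2)
T3 rotate counter-clockwise with cos θ = 8/17, sin θ = 15/17: (15/2, -4) → (120/17, 161/34); (15/2, -8) → (180/17, 97/34); (9/2, 2) → (6/17, 167/34)
T4 shear: x ← x − 1/2·y: (120/17, 161/34) → (319/68, 161/34); (180/17, 97/34) → (623/68, 97/34); (6/17, 167/34) → (-143/68, 167/34)
T5 scale by (1, -1): (319/68, 161/34) → (319/68, -161/34); (623/68, 97/34) → (623/68, -97/34); (-143/68, 167/34) → (-143/68, -167/34)

image vertices: (319/68, -161/34), (623/68, -97/34), (-143/68, -167/34)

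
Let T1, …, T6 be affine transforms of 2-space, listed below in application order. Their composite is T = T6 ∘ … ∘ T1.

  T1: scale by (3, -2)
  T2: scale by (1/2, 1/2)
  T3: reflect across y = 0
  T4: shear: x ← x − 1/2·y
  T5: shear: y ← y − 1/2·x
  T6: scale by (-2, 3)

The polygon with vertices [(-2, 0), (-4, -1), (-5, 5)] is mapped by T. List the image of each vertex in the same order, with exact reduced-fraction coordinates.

image vertices: (6, 9/2), (11, 21/4), (20, 30)

T1 scale by (3, -2): (-2, 0) → (-6, 0); (-4, -1) → (-12, 2); (-5, 5) → (-15, -10)
T2 scale by (1/2, 1/2): (-6, 0) → (-3, 0); (-12, 2) → (-6, 1); (-15, -10) → (-15/2, -5)
T3 reflect across y = 0: (-3, 0) → (-3, 0); (-6, 1) → (-6, -1); (-15/2, -5) → (-15/2, 5)
T4 shear: x ← x − 1/2·y: (-3, 0) → (-3, 0); (-6, -1) → (-11/2, -1); (-15/2, 5) → (-10, 5)
T5 shear: y ← y − 1/2·x: (-3, 0) → (-3, 3/2); (-11/2, -1) → (-11/2, 7/4); (-10, 5) → (-10, 10)
T6 scale by (-2, 3): (-3, 3/2) → (6, 9/2); (-11/2, 7/4) → (11, 21/4); (-10, 10) → (20, 30)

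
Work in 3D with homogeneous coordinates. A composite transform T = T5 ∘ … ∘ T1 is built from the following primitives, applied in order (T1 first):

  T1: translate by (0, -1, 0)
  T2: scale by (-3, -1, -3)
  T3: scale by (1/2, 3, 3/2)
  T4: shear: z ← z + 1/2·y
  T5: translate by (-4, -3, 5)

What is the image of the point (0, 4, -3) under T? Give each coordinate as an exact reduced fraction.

T1 translate by (0, -1, 0): (0, 4, -3) → (0, 3, -3)
T2 scale by (-3, -1, -3): (0, 3, -3) → (0, -3, 9)
T3 scale by (1/2, 3, 3/2): (0, -3, 9) → (0, -9, 27/2)
T4 shear: z ← z + 1/2·y: (0, -9, 27/2) → (0, -9, 9)
T5 translate by (-4, -3, 5): (0, -9, 9) → (-4, -12, 14)

T(p) = (-4, -12, 14)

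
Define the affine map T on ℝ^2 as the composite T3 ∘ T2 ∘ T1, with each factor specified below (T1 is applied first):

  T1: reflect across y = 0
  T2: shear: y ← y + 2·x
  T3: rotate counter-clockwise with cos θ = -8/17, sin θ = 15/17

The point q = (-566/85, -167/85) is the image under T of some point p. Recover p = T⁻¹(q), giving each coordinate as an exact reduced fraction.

T1 = [1 0 0; 0 -1 0; 0 0 1]
T2·T1 = [1 0 0; 2 -1 0; 0 0 1]
T3·…·T1 = [-38/17 15/17 0; -1/17 8/17 0; 0 0 1]
det M = -1; M⁻¹ = [-8/17 15/17 0; -1/17 38/17 0; 0 0 1]
M⁻¹ · (-566/85, -167/85)ᵀ = (7/5, -4)ᵀ

p = (7/5, -4)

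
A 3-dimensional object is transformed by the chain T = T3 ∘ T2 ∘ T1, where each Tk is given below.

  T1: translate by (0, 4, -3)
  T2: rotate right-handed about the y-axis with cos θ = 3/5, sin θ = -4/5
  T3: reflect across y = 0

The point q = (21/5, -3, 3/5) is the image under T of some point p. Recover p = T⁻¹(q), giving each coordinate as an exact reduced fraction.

p = (3, -1, 0)

T1 = [1 0 0 0; 0 1 0 4; 0 0 1 -3; 0 0 0 1]
T2·T1 = [3/5 0 -4/5 12/5; 0 1 0 4; 4/5 0 3/5 -9/5; 0 0 0 1]
T3·…·T1 = [3/5 0 -4/5 12/5; 0 -1 0 -4; 4/5 0 3/5 -9/5; 0 0 0 1]
det M = -1; M⁻¹ = [3/5 0 4/5 0; 0 -1 0 -4; -4/5 0 3/5 3; 0 0 0 1]
M⁻¹ · (21/5, -3, 3/5)ᵀ = (3, -1, 0)ᵀ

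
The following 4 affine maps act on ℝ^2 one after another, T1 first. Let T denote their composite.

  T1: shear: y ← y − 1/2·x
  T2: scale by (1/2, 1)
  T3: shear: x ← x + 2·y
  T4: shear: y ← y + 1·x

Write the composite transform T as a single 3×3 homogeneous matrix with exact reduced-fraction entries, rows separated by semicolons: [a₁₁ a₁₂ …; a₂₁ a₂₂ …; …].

T = [-1/2 2 0; -1 3 0; 0 0 1]

T1 = [1 0 0; -1/2 1 0; 0 0 1]
T2·T1 = [1/2 0 0; -1/2 1 0; 0 0 1]
T3·…·T1 = [-1/2 2 0; -1/2 1 0; 0 0 1]
T4·…·T1 = [-1/2 2 0; -1 3 0; 0 0 1]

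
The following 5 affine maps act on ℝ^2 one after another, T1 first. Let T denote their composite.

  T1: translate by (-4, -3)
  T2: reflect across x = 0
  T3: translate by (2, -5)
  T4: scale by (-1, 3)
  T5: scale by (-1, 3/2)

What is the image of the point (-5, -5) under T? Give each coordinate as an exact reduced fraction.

T1 translate by (-4, -3): (-5, -5) → (-9, -8)
T2 reflect across x = 0: (-9, -8) → (9, -8)
T3 translate by (2, -5): (9, -8) → (11, -13)
T4 scale by (-1, 3): (11, -13) → (-11, -39)
T5 scale by (-1, 3/2): (-11, -39) → (11, -117/2)

T(p) = (11, -117/2)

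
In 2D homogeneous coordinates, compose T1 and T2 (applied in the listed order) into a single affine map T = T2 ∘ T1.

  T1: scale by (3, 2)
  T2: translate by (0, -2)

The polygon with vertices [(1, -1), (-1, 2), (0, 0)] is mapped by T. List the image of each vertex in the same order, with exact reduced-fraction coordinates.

image vertices: (3, -4), (-3, 2), (0, -2)

T1 scale by (3, 2): (1, -1) → (3, -2); (-1, 2) → (-3, 4); (0, 0) → (0, 0)
T2 translate by (0, -2): (3, -2) → (3, -4); (-3, 4) → (-3, 2); (0, 0) → (0, -2)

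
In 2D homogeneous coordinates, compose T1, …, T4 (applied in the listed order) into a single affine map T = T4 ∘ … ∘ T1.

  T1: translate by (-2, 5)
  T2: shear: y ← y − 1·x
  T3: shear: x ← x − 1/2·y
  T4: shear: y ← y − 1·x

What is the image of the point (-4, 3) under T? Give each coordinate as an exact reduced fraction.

T(p) = (-13, 27)

T1 translate by (-2, 5): (-4, 3) → (-6, 8)
T2 shear: y ← y − 1·x: (-6, 8) → (-6, 14)
T3 shear: x ← x − 1/2·y: (-6, 14) → (-13, 14)
T4 shear: y ← y − 1·x: (-13, 14) → (-13, 27)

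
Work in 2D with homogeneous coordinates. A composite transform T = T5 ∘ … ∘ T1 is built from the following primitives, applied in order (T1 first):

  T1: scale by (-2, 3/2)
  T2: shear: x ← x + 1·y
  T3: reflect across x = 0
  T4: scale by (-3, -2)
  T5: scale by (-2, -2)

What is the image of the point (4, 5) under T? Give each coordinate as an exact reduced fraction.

T(p) = (3, 30)

T1 scale by (-2, 3/2): (4, 5) → (-8, 15/2)
T2 shear: x ← x + 1·y: (-8, 15/2) → (-1/2, 15/2)
T3 reflect across x = 0: (-1/2, 15/2) → (1/2, 15/2)
T4 scale by (-3, -2): (1/2, 15/2) → (-3/2, -15)
T5 scale by (-2, -2): (-3/2, -15) → (3, 30)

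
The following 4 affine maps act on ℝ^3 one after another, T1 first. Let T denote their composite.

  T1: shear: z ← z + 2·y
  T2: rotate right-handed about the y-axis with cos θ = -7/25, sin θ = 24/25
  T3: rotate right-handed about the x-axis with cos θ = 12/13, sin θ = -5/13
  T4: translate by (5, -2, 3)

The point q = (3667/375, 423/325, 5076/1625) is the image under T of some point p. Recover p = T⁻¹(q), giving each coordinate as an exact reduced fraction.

T1 = [1 0 0 0; 0 1 0 0; 0 2 1 0; 0 0 0 1]
T2·T1 = [-7/25 48/25 24/25 0; 0 1 0 0; -24/25 -14/25 -7/25 0; 0 0 0 1]
T3·…·T1 = [-7/25 48/25 24/25 0; -24/65 46/65 -7/65 0; -288/325 -293/325 -84/325 0; 0 0 0 1]
T4·…·T1 = [-7/25 48/25 24/25 5; -24/65 46/65 -7/65 -2; -288/325 -293/325 -84/325 3; 0 0 0 1]
det M = 1; M⁻¹ = [-7/25 -24/65 -288/325 83/25; 0 12/13 -5/13 3; 24/25 -127/65 166/325 -256/25; 0 0 0 1]
M⁻¹ · (3667/375, 423/325, 5076/1625)ᵀ = (-8/3, 3, -9/5)ᵀ

p = (-8/3, 3, -9/5)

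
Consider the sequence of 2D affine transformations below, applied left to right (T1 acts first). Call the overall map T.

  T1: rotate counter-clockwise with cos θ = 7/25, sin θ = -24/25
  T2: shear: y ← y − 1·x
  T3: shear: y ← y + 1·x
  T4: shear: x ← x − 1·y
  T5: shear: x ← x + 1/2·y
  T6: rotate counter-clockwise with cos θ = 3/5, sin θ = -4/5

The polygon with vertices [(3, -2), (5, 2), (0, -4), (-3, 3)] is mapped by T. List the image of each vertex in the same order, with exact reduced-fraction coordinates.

T1 rotate counter-clockwise with cos θ = 7/25, sin θ = -24/25: (3, -2) → (-27/25, -86/25); (5, 2) → (83/25, -106/25); (0, -4) → (-96/25, -28/25); (-3, 3) → (51/25, 93/25)
T2 shear: y ← y − 1·x: (-27/25, -86/25) → (-27/25, -59/25); (83/25, -106/25) → (83/25, -189/25); (-96/25, -28/25) → (-96/25, 68/25); (51/25, 93/25) → (51/25, 42/25)
T3 shear: y ← y + 1·x: (-27/25, -59/25) → (-27/25, -86/25); (83/25, -189/25) → (83/25, -106/25); (-96/25, 68/25) → (-96/25, -28/25); (51/25, 42/25) → (51/25, 93/25)
T4 shear: x ← x − 1·y: (-27/25, -86/25) → (59/25, -86/25); (83/25, -106/25) → (189/25, -106/25); (-96/25, -28/25) → (-68/25, -28/25); (51/25, 93/25) → (-42/25, 93/25)
T5 shear: x ← x + 1/2·y: (59/25, -86/25) → (16/25, -86/25); (189/25, -106/25) → (136/25, -106/25); (-68/25, -28/25) → (-82/25, -28/25); (-42/25, 93/25) → (9/50, 93/25)
T6 rotate counter-clockwise with cos θ = 3/5, sin θ = -4/5: (16/25, -86/25) → (-296/125, -322/125); (136/25, -106/25) → (-16/125, -862/125); (-82/25, -28/25) → (-358/125, 244/125); (9/50, 93/25) → (771/250, 261/125)

image vertices: (-296/125, -322/125), (-16/125, -862/125), (-358/125, 244/125), (771/250, 261/125)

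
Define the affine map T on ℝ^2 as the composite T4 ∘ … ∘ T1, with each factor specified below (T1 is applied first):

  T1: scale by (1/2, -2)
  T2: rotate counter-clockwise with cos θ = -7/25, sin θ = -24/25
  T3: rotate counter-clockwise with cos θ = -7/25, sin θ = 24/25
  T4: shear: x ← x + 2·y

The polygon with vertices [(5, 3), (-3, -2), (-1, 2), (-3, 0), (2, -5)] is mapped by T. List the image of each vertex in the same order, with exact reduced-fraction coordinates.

image vertices: (-19/2, -6), (13/2, 4), (-17/2, -4), (-3/2, 0), (21, 10)

T1 scale by (1/2, -2): (5, 3) → (5/2, -6); (-3, -2) → (-3/2, 4); (-1, 2) → (-1/2, -4); (-3, 0) → (-3/2, 0); (2, -5) → (1, 10)
T2 rotate counter-clockwise with cos θ = -7/25, sin θ = -24/25: (5/2, -6) → (-323/50, -18/25); (-3/2, 4) → (213/50, 8/25); (-1/2, -4) → (-37/10, 8/5); (-3/2, 0) → (21/50, 36/25); (1, 10) → (233/25, -94/25)
T3 rotate counter-clockwise with cos θ = -7/25, sin θ = 24/25: (-323/50, -18/25) → (5/2, -6); (213/50, 8/25) → (-3/2, 4); (-37/10, 8/5) → (-1/2, -4); (21/50, 36/25) → (-3/2, 0); (233/25, -94/25) → (1, 10)
T4 shear: x ← x + 2·y: (5/2, -6) → (-19/2, -6); (-3/2, 4) → (13/2, 4); (-1/2, -4) → (-17/2, -4); (-3/2, 0) → (-3/2, 0); (1, 10) → (21, 10)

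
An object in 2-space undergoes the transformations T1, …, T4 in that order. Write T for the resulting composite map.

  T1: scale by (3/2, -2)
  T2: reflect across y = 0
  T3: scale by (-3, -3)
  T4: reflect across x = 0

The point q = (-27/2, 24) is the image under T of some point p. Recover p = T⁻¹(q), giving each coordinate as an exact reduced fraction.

p = (-3, -4)

T1 = [3/2 0 0; 0 -2 0; 0 0 1]
T2·T1 = [3/2 0 0; 0 2 0; 0 0 1]
T3·…·T1 = [-9/2 0 0; 0 -6 0; 0 0 1]
T4·…·T1 = [9/2 0 0; 0 -6 0; 0 0 1]
det M = -27; M⁻¹ = [2/9 0 0; 0 -1/6 0; 0 0 1]
M⁻¹ · (-27/2, 24)ᵀ = (-3, -4)ᵀ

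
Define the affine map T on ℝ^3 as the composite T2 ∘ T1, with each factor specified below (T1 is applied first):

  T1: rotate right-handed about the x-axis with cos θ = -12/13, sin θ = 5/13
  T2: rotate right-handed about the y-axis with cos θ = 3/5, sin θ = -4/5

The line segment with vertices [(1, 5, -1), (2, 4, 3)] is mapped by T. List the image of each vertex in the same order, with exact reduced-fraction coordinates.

T1 rotate right-handed about the x-axis with cos θ = -12/13, sin θ = 5/13: (1, 5, -1) → (1, -55/13, 37/13); (2, 4, 3) → (2, -63/13, -16/13)
T2 rotate right-handed about the y-axis with cos θ = 3/5, sin θ = -4/5: (1, -55/13, 37/13) → (-109/65, -55/13, 163/65); (2, -63/13, -16/13) → (142/65, -63/13, 56/65)

image vertices: (-109/65, -55/13, 163/65), (142/65, -63/13, 56/65)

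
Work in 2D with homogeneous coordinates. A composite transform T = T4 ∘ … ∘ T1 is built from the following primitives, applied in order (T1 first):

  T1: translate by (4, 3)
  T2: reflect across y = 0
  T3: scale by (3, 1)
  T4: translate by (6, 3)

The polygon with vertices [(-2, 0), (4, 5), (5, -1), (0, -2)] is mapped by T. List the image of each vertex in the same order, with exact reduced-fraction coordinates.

T1 translate by (4, 3): (-2, 0) → (2, 3); (4, 5) → (8, 8); (5, -1) → (9, 2); (0, -2) → (4, 1)
T2 reflect across y = 0: (2, 3) → (2, -3); (8, 8) → (8, -8); (9, 2) → (9, -2); (4, 1) → (4, -1)
T3 scale by (3, 1): (2, -3) → (6, -3); (8, -8) → (24, -8); (9, -2) → (27, -2); (4, -1) → (12, -1)
T4 translate by (6, 3): (6, -3) → (12, 0); (24, -8) → (30, -5); (27, -2) → (33, 1); (12, -1) → (18, 2)

image vertices: (12, 0), (30, -5), (33, 1), (18, 2)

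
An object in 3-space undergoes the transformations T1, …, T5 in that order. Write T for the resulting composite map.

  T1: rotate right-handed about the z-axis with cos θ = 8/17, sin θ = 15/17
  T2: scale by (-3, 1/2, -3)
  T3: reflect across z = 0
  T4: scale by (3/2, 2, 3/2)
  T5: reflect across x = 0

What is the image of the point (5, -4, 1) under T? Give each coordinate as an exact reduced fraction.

T1 rotate right-handed about the z-axis with cos θ = 8/17, sin θ = 15/17: (5, -4, 1) → (100/17, 43/17, 1)
T2 scale by (-3, 1/2, -3): (100/17, 43/17, 1) → (-300/17, 43/34, -3)
T3 reflect across z = 0: (-300/17, 43/34, -3) → (-300/17, 43/34, 3)
T4 scale by (3/2, 2, 3/2): (-300/17, 43/34, 3) → (-450/17, 43/17, 9/2)
T5 reflect across x = 0: (-450/17, 43/17, 9/2) → (450/17, 43/17, 9/2)

T(p) = (450/17, 43/17, 9/2)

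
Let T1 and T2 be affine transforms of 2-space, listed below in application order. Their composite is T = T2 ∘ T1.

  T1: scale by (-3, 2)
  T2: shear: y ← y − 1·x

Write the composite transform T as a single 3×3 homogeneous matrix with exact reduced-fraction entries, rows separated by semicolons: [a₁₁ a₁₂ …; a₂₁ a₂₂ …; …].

T1 = [-3 0 0; 0 2 0; 0 0 1]
T2·T1 = [-3 0 0; 3 2 0; 0 0 1]

T = [-3 0 0; 3 2 0; 0 0 1]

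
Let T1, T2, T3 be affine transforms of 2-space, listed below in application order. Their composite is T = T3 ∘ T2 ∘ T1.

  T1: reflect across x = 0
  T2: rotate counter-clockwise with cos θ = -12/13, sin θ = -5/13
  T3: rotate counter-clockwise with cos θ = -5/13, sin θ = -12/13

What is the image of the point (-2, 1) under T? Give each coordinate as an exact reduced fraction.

T1 reflect across x = 0: (-2, 1) → (2, 1)
T2 rotate counter-clockwise with cos θ = -12/13, sin θ = -5/13: (2, 1) → (-19/13, -22/13)
T3 rotate counter-clockwise with cos θ = -5/13, sin θ = -12/13: (-19/13, -22/13) → (-1, 2)

T(p) = (-1, 2)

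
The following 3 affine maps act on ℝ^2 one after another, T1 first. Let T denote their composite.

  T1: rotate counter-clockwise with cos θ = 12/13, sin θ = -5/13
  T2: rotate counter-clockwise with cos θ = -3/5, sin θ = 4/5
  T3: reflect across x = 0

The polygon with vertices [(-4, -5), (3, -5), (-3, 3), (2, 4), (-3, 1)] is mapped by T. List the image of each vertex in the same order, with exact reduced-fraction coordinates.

image vertices: (-379/65, -172/65), (-267/65, 269/65), (141/65, -237/65), (284/65, 62/65), (3/13, -41/13)

T1 rotate counter-clockwise with cos θ = 12/13, sin θ = -5/13: (-4, -5) → (-73/13, -40/13); (3, -5) → (11/13, -75/13); (-3, 3) → (-21/13, 51/13); (2, 4) → (44/13, 38/13); (-3, 1) → (-31/13, 27/13)
T2 rotate counter-clockwise with cos θ = -3/5, sin θ = 4/5: (-73/13, -40/13) → (379/65, -172/65); (11/13, -75/13) → (267/65, 269/65); (-21/13, 51/13) → (-141/65, -237/65); (44/13, 38/13) → (-284/65, 62/65); (-31/13, 27/13) → (-3/13, -41/13)
T3 reflect across x = 0: (379/65, -172/65) → (-379/65, -172/65); (267/65, 269/65) → (-267/65, 269/65); (-141/65, -237/65) → (141/65, -237/65); (-284/65, 62/65) → (284/65, 62/65); (-3/13, -41/13) → (3/13, -41/13)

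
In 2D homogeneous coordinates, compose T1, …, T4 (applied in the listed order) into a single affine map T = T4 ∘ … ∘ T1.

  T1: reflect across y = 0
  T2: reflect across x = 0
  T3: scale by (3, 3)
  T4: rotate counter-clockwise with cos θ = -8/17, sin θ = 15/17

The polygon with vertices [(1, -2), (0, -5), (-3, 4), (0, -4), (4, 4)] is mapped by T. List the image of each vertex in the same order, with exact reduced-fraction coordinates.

T1 reflect across y = 0: (1, -2) → (1, 2); (0, -5) → (0, 5); (-3, 4) → (-3, -4); (0, -4) → (0, 4); (4, 4) → (4, -4)
T2 reflect across x = 0: (1, 2) → (-1, 2); (0, 5) → (0, 5); (-3, -4) → (3, -4); (0, 4) → (0, 4); (4, -4) → (-4, -4)
T3 scale by (3, 3): (-1, 2) → (-3, 6); (0, 5) → (0, 15); (3, -4) → (9, -12); (0, 4) → (0, 12); (-4, -4) → (-12, -12)
T4 rotate counter-clockwise with cos θ = -8/17, sin θ = 15/17: (-3, 6) → (-66/17, -93/17); (0, 15) → (-225/17, -120/17); (9, -12) → (108/17, 231/17); (0, 12) → (-180/17, -96/17); (-12, -12) → (276/17, -84/17)

image vertices: (-66/17, -93/17), (-225/17, -120/17), (108/17, 231/17), (-180/17, -96/17), (276/17, -84/17)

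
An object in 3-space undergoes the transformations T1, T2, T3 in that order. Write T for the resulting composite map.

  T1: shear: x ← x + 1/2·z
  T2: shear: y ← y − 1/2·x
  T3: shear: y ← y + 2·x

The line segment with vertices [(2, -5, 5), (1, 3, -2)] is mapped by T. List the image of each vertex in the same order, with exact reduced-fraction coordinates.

image vertices: (9/2, 7/4, 5), (0, 3, -2)

T1 shear: x ← x + 1/2·z: (2, -5, 5) → (9/2, -5, 5); (1, 3, -2) → (0, 3, -2)
T2 shear: y ← y − 1/2·x: (9/2, -5, 5) → (9/2, -29/4, 5); (0, 3, -2) → (0, 3, -2)
T3 shear: y ← y + 2·x: (9/2, -29/4, 5) → (9/2, 7/4, 5); (0, 3, -2) → (0, 3, -2)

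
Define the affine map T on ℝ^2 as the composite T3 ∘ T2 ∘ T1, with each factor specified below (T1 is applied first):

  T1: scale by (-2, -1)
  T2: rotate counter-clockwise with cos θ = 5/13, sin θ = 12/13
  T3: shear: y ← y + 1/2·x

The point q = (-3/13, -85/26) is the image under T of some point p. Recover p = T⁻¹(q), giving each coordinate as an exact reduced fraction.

p = (3/2, 1)

T1 = [-2 0 0; 0 -1 0; 0 0 1]
T2·T1 = [-10/13 12/13 0; -24/13 -5/13 0; 0 0 1]
T3·…·T1 = [-10/13 12/13 0; -29/13 1/13 0; 0 0 1]
det M = 2; M⁻¹ = [1/26 -6/13 0; 29/26 -5/13 0; 0 0 1]
M⁻¹ · (-3/13, -85/26)ᵀ = (3/2, 1)ᵀ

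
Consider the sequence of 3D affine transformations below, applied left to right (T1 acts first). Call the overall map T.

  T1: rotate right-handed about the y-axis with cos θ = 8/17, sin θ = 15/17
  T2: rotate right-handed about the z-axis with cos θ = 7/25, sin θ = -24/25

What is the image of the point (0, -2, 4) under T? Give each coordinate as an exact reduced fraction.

T1 rotate right-handed about the y-axis with cos θ = 8/17, sin θ = 15/17: (0, -2, 4) → (60/17, -2, 32/17)
T2 rotate right-handed about the z-axis with cos θ = 7/25, sin θ = -24/25: (60/17, -2, 32/17) → (-396/425, -1678/425, 32/17)

T(p) = (-396/425, -1678/425, 32/17)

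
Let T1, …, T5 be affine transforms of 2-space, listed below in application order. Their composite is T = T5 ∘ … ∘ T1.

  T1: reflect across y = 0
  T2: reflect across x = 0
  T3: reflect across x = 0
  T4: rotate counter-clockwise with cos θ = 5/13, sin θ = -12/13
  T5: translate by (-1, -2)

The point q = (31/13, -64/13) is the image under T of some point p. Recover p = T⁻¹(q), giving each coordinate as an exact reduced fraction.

T1 = [1 0 0; 0 -1 0; 0 0 1]
T2·T1 = [-1 0 0; 0 -1 0; 0 0 1]
T3·…·T1 = [1 0 0; 0 -1 0; 0 0 1]
T4·…·T1 = [5/13 -12/13 0; -12/13 -5/13 0; 0 0 1]
T5·…·T1 = [5/13 -12/13 -1; -12/13 -5/13 -2; 0 0 1]
det M = -1; M⁻¹ = [5/13 -12/13 -19/13; -12/13 -5/13 -22/13; 0 0 1]
M⁻¹ · (31/13, -64/13)ᵀ = (4, -2)ᵀ

p = (4, -2)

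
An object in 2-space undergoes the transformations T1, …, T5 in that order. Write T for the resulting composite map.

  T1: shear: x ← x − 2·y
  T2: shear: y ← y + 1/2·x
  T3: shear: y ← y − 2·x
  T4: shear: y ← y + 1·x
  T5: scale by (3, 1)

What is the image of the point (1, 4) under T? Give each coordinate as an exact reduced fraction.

T1 shear: x ← x − 2·y: (1, 4) → (-7, 4)
T2 shear: y ← y + 1/2·x: (-7, 4) → (-7, 1/2)
T3 shear: y ← y − 2·x: (-7, 1/2) → (-7, 29/2)
T4 shear: y ← y + 1·x: (-7, 29/2) → (-7, 15/2)
T5 scale by (3, 1): (-7, 15/2) → (-21, 15/2)

T(p) = (-21, 15/2)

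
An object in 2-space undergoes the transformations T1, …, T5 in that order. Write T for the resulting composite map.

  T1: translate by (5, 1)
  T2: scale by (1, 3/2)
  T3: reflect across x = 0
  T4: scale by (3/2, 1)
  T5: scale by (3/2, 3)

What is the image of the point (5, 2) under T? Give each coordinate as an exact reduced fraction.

T1 translate by (5, 1): (5, 2) → (10, 3)
T2 scale by (1, 3/2): (10, 3) → (10, 9/2)
T3 reflect across x = 0: (10, 9/2) → (-10, 9/2)
T4 scale by (3/2, 1): (-10, 9/2) → (-15, 9/2)
T5 scale by (3/2, 3): (-15, 9/2) → (-45/2, 27/2)

T(p) = (-45/2, 27/2)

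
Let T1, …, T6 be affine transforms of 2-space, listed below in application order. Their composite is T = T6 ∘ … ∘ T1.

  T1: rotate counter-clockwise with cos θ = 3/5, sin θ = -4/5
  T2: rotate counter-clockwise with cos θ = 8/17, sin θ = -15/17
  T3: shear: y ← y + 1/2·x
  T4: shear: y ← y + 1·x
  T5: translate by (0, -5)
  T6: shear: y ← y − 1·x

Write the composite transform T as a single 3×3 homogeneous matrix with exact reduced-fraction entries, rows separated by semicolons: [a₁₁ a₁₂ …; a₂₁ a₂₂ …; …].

T1 = [3/5 4/5 0; -4/5 3/5 0; 0 0 1]
T2·T1 = [-36/85 77/85 0; -77/85 -36/85 0; 0 0 1]
T3·…·T1 = [-36/85 77/85 0; -19/17 1/34 0; 0 0 1]
T4·…·T1 = [-36/85 77/85 0; -131/85 159/170 0; 0 0 1]
T5·…·T1 = [-36/85 77/85 0; -131/85 159/170 -5; 0 0 1]
T6·…·T1 = [-36/85 77/85 0; -19/17 1/34 -5; 0 0 1]

T = [-36/85 77/85 0; -19/17 1/34 -5; 0 0 1]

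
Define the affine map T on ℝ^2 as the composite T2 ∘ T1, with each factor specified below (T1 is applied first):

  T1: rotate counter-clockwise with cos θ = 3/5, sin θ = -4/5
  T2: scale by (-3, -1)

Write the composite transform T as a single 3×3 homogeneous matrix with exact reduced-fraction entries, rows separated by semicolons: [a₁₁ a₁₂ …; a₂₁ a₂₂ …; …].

T = [-9/5 -12/5 0; 4/5 -3/5 0; 0 0 1]

T1 = [3/5 4/5 0; -4/5 3/5 0; 0 0 1]
T2·T1 = [-9/5 -12/5 0; 4/5 -3/5 0; 0 0 1]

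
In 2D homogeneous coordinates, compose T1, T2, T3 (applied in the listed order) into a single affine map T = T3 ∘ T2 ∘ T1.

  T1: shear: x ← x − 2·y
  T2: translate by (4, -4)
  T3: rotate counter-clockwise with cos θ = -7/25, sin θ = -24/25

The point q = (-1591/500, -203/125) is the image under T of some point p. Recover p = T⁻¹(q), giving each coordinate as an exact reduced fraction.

p = (5/4, 7/5)

T1 = [1 -2 0; 0 1 0; 0 0 1]
T2·T1 = [1 -2 4; 0 1 -4; 0 0 1]
T3·…·T1 = [-7/25 38/25 -124/25; -24/25 41/25 -68/25; 0 0 1]
det M = 1; M⁻¹ = [41/25 -38/25 4; 24/25 -7/25 4; 0 0 1]
M⁻¹ · (-1591/500, -203/125)ᵀ = (5/4, 7/5)ᵀ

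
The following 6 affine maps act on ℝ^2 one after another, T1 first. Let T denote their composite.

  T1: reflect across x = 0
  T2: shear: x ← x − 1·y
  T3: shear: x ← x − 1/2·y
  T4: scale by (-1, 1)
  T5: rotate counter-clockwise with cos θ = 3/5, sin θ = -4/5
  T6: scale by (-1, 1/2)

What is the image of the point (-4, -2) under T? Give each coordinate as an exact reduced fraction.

T(p) = (29/5, 11/5)

T1 reflect across x = 0: (-4, -2) → (4, -2)
T2 shear: x ← x − 1·y: (4, -2) → (6, -2)
T3 shear: x ← x − 1/2·y: (6, -2) → (7, -2)
T4 scale by (-1, 1): (7, -2) → (-7, -2)
T5 rotate counter-clockwise with cos θ = 3/5, sin θ = -4/5: (-7, -2) → (-29/5, 22/5)
T6 scale by (-1, 1/2): (-29/5, 22/5) → (29/5, 11/5)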